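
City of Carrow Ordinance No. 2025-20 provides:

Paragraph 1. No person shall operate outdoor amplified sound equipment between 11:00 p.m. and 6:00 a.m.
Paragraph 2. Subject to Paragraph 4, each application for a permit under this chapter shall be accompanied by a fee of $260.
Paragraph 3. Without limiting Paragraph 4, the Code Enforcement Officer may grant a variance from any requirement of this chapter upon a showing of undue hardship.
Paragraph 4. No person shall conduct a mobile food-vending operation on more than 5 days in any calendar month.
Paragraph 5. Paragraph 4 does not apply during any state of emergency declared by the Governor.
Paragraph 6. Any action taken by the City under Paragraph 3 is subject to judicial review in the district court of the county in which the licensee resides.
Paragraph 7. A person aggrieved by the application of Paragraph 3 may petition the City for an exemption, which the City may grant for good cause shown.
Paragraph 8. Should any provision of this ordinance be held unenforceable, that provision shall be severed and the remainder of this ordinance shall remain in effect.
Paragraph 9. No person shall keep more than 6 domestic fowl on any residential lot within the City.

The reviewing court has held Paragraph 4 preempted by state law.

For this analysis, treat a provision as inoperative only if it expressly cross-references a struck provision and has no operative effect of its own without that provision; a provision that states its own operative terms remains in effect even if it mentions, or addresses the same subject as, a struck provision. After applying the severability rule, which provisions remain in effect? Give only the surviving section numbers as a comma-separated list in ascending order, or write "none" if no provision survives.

Paragraph 4 is struck. The only function of Paragraph 5 is the emergency suspension of Paragraph 4, so it cannot stand once Paragraph 4 is removed. Paragraph 2 mentions Paragraph 4 but its own obligation stands independently of Paragraph 4, so Paragraph 2 is not affected. Although Paragraph 3 refers to Paragraph 4, its operative terms do not depend on Paragraph 4, so it remains in effect. Under the severability clause in Paragraph 8, the remaining provisions continue in force. Paragraph 1, Paragraph 2, Paragraph 3, Paragraph 6, Paragraph 7, Paragraph 8, and Paragraph 9 remain in effect.

1, 2, 3, 6, 7, 8, 9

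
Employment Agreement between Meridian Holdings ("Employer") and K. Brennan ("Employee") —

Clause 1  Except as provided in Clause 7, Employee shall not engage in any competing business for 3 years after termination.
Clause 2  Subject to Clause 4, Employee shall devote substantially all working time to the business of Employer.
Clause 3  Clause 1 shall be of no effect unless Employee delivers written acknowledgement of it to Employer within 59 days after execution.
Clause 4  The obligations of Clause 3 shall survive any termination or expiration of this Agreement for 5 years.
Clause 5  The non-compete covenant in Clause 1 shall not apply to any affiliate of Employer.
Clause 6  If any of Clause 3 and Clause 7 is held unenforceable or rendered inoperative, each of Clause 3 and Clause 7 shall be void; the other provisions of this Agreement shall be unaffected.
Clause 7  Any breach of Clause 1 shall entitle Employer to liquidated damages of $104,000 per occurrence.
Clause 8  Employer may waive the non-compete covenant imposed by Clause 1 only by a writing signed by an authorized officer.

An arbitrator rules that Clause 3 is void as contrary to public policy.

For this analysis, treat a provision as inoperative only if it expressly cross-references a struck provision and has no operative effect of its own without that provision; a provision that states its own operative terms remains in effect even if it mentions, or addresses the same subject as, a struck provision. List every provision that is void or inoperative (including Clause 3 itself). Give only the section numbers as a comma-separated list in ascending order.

Clause 3 is struck. Clause 4 merely fixes the survival period for Clause 3; with Clause 3 gone it has nothing to operate on and falls away. Clause 1 mentions Clause 7 but its own obligation stands independently of Clause 7, so Clause 1 is not affected. Although Clause 2 refers to Clause 4, its operative terms do not depend on Clause 4, so it remains in effect. Clause 6 declares Clause 3 and Clause 7 mutually dependent; since one of them has fallen, all of them are of no effect. That brings down Clause 7 as well. The remainder continues in force under Clause 6. That leaves Clause 1, Clause 2, Clause 5, Clause 6, and Clause 8 in effect.

3, 4, 7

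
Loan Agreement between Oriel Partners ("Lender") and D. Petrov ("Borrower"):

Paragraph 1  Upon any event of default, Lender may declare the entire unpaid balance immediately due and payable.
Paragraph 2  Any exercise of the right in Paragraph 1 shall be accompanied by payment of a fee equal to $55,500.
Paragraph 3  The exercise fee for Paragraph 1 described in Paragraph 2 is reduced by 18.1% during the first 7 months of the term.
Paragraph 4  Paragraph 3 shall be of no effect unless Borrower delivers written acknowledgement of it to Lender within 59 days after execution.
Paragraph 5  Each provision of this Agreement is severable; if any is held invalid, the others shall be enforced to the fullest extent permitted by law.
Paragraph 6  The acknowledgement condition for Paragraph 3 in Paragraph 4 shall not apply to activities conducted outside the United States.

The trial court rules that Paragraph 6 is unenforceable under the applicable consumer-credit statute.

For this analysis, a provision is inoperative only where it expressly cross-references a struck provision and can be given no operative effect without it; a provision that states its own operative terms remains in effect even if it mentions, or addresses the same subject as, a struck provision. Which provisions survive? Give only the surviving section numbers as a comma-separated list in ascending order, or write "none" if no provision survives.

1, 2, 3, 4, 5

Paragraph 6 is struck. No other provision's operative terms depend on Paragraph 6. Under the severability clause in Paragraph 5, the remaining provisions continue in force. The provisions still in force are Paragraph 1, Paragraph 2, Paragraph 3, Paragraph 4, and Paragraph 5.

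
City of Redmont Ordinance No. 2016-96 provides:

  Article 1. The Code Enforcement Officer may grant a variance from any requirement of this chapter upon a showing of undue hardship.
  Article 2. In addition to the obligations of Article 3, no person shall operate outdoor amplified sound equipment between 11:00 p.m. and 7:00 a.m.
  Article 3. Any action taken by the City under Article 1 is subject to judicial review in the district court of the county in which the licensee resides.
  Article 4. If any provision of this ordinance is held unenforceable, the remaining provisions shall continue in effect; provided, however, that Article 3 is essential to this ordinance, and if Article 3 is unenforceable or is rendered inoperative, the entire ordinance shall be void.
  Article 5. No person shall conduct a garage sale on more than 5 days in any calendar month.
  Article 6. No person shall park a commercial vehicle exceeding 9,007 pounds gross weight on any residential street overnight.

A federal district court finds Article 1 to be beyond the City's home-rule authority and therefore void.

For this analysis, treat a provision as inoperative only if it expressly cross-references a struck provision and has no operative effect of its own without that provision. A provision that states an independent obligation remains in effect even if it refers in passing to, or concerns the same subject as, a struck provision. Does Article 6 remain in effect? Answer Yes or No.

No

Article 1 is struck. Article 3 operates only by reference to Article 1, so it falls with Article 1. Article 4 makes Article 3 an essential term, and Article 3 has been rendered inoperative by the cascade; under Article 4, the entire ordinance is therefore void. No provision of the ordinance survives. Article 6 is among the inoperative provisions, so the answer is no.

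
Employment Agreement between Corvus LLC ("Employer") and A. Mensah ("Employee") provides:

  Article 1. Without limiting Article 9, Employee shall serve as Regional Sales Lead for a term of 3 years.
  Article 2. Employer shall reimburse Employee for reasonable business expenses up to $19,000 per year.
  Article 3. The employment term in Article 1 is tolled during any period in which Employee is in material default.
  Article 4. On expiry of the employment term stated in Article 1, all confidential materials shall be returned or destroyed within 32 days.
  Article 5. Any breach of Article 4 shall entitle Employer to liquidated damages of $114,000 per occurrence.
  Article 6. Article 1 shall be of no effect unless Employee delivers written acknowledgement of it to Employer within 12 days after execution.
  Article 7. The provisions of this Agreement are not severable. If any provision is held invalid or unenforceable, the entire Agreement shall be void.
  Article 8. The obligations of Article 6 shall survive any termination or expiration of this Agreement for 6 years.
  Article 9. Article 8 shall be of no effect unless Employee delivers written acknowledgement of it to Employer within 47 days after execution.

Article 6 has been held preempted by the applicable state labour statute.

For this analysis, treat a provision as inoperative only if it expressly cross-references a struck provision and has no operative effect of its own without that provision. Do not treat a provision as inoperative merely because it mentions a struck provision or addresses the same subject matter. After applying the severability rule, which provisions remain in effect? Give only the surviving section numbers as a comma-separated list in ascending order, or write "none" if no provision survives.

none

Article 6 is struck. The only function of Article 8 is the survival period for Article 6, so it cannot stand once Article 6 is removed. Article 9 has no operative effect of its own apart from Article 8 and is therefore inoperative. Article 7 provides that the Agreement is not severable, so the invalidity of any one provision voids the entire Agreement. No provision of the Agreement survives.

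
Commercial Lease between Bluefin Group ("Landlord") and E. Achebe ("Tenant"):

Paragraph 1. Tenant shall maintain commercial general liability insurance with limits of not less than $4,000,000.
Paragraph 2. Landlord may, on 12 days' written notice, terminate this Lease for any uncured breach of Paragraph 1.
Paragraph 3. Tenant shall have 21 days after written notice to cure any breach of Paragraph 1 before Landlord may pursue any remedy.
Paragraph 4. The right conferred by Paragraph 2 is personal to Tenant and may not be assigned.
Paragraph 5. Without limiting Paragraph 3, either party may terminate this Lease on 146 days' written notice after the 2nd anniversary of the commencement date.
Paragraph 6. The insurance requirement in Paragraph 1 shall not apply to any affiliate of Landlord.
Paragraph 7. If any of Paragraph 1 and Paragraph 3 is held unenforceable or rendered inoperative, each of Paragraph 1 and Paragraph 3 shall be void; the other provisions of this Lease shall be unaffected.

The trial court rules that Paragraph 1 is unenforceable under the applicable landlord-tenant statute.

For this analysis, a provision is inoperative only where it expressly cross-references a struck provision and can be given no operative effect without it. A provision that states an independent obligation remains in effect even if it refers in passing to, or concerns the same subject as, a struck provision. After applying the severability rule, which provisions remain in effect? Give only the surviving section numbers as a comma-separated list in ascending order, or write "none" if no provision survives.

5, 7

Paragraph 1 is struck. Paragraph 2 operates only by reference to Paragraph 1, so it falls with Paragraph 1. The only function of Paragraph 3 is the cure period for breach of Paragraph 1, so it cannot stand once Paragraph 1 is removed. Paragraph 6 does nothing except set the carve-out from the insurance requirement by reference to Paragraph 1; with Paragraph 1 gone it has no independent effect and is inoperative. Paragraph 4 operates only by reference to Paragraph 2, so it falls with Paragraph 2. Paragraph 5 mentions Paragraph 3 but its own obligation stands independently of Paragraph 3, so Paragraph 5 is not affected. Paragraph 7 declares Paragraph 1 and Paragraph 3 mutually dependent; since one of them has fallen, all of them are of no effect. The remainder continues in force under Paragraph 7. That leaves Paragraph 5 and Paragraph 7 in effect.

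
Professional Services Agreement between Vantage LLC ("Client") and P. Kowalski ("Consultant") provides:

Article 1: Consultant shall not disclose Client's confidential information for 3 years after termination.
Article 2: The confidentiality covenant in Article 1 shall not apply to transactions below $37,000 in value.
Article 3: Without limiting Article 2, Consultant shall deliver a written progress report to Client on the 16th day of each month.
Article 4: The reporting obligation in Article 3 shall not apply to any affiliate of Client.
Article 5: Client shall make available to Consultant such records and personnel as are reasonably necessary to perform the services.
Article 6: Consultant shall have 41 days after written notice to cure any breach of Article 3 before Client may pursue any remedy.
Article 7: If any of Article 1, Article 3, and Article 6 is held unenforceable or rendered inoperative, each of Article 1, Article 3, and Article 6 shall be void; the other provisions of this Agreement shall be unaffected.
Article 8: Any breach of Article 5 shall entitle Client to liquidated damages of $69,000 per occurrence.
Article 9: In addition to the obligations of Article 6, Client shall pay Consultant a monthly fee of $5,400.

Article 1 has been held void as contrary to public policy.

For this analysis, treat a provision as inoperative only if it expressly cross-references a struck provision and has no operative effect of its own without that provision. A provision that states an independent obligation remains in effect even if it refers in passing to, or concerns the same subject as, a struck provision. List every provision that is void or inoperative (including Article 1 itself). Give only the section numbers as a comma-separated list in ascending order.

Article 1 is struck. Article 2 operates only by reference to Article 1, so it falls with Article 1. Although Article 9 refers to Article 6, its operative terms do not depend on Article 6, so it remains in effect. Article 7 declares Article 1, Article 3, and Article 6 mutually dependent; since one of them has fallen, all of them are of no effect. That brings down Article 3 and Article 6 as well. Article 4 in turn depends solely on a provision now struck and likewise falls. The remainder continues in force under Article 7. The provisions still in force are Article 5, Article 7, Article 8, and Article 9.

1, 2, 3, 4, 6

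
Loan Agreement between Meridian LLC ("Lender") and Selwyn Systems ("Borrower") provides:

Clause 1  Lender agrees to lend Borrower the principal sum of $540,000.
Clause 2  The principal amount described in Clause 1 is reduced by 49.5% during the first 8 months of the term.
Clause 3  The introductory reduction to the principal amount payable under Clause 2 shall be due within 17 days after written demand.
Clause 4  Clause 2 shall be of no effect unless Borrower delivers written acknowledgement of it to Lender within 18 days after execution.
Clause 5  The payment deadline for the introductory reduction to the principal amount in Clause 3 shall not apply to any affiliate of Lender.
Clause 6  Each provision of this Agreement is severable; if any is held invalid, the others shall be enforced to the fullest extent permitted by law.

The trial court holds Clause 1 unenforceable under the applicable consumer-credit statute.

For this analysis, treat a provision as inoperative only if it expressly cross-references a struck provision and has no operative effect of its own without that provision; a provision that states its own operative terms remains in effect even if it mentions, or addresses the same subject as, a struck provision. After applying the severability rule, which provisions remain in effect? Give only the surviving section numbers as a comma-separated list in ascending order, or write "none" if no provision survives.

6

Clause 1 is struck. The whole of Clause 2 is the introductory reduction to the principal amount, defined by reference to Clause 1, so Clause 2 cannot stand once Clause 1 is removed. Clause 3 does nothing except set the payment deadline for the introductory reduction to the principal amount by reference to Clause 2; with Clause 2 gone it has no independent effect and is inoperative. Clause 4 merely fixes the acknowledgement condition for Clause 2; with Clause 2 gone it has nothing to operate on and falls away. Clause 5 does nothing except set the carve-out from the payment deadline for the introductory reduction to the principal amount by reference to Clause 3; with Clause 3 gone it has no independent effect and is inoperative. Clause 6 is a severability clause and preserves every provision that can still be given independent effect. Only Clause 6 remains in effect.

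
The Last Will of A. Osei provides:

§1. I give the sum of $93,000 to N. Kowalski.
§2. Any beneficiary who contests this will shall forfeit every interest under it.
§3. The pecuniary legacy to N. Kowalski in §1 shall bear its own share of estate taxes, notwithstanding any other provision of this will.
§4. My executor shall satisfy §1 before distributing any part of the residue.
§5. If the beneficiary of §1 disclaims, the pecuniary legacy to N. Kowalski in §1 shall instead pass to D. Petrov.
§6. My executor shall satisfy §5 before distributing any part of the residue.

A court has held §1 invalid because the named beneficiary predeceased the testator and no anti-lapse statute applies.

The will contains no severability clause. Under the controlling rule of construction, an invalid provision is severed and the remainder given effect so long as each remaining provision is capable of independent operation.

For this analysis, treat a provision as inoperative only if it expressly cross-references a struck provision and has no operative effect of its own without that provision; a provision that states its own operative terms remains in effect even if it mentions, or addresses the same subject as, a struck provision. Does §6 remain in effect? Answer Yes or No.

No

§1 is struck. §3 merely fixes the tax charge on §1; with §1 gone it has nothing to operate on and falls away. The only function of §4 is the priority direction for §1, so it cannot stand once §1 is removed. The only function of §5 is the alternative disposition for §1, so it cannot stand once §1 is removed. §6 operates only by reference to §5, so it falls with §5. With no severability clause, the stated default rule severs what cannot stand and enforces each remaining provision that can operate on its own. Only §2 remains in effect. §6 is among the inoperative provisions, so the answer is no.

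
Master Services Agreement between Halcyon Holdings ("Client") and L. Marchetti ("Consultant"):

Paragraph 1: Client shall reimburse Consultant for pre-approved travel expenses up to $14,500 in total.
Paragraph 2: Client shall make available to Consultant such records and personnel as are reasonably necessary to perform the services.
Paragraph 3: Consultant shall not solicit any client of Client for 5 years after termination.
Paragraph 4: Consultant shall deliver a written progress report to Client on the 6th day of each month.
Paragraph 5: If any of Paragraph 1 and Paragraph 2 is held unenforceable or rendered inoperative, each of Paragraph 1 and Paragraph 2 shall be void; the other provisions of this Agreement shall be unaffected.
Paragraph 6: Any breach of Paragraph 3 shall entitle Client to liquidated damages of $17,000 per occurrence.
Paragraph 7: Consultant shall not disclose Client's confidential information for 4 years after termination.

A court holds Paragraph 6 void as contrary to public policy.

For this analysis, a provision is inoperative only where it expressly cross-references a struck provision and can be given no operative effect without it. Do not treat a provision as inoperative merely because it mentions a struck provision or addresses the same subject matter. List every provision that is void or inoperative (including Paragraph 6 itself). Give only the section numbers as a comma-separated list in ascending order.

Paragraph 6 is struck. Nothing else in the Agreement is defined by reference to Paragraph 6. Paragraph 5 ties Paragraph 1 and Paragraph 2 together, but none of those is affected here; the remaining provisions continue in force under Paragraph 5. That leaves Paragraph 1, Paragraph 2, Paragraph 3, Paragraph 4, Paragraph 5, and Paragraph 7 in effect.

6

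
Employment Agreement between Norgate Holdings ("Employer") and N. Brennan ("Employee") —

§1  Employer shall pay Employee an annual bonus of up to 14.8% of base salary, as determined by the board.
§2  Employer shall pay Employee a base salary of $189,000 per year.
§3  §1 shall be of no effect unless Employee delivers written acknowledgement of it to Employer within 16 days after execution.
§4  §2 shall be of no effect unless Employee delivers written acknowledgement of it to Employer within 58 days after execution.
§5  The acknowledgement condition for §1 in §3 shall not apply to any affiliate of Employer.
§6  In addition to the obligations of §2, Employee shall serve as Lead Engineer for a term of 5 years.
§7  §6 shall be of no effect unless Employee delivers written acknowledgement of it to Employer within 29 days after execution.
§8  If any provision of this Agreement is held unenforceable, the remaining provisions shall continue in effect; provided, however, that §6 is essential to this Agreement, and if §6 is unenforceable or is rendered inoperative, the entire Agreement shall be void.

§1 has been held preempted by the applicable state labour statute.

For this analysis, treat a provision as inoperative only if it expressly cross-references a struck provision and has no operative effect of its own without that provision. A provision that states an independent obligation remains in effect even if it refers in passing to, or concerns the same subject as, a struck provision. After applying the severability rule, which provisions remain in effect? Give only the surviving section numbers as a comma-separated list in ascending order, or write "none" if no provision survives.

2, 4, 6, 7, 8

§1 is struck. The only function of §3 is the acknowledgement condition for §1, so it cannot stand once §1 is removed. §5 operates only by reference to §3, so it falls with §3. §8 makes §6 an essential term, but §6 is unaffected, so the severability proviso in §8 preserves the remaining provisions. The provisions still in force are §2, §4, §6, §7, and §8.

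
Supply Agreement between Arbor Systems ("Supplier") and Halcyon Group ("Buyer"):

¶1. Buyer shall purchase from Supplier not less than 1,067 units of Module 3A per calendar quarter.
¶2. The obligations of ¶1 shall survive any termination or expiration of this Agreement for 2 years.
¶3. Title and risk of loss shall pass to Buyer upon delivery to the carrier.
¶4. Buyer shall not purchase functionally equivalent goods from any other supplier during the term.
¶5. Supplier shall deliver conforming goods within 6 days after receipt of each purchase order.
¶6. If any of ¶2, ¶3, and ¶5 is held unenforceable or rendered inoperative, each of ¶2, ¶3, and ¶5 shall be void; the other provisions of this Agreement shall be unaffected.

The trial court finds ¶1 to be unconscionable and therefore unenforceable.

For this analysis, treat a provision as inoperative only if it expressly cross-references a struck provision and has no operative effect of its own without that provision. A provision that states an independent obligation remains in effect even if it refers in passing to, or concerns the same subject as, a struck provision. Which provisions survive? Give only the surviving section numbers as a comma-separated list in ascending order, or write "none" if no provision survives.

4, 6

¶1 is struck. ¶2 has no operative effect of its own apart from ¶1 and is therefore inoperative. ¶6 declares ¶2, ¶3, and ¶5 mutually dependent; since one of them has fallen, all of them are of no effect. That brings down ¶3 and ¶5 as well. The remainder continues in force under ¶6. The provisions still in force are ¶4 and ¶6.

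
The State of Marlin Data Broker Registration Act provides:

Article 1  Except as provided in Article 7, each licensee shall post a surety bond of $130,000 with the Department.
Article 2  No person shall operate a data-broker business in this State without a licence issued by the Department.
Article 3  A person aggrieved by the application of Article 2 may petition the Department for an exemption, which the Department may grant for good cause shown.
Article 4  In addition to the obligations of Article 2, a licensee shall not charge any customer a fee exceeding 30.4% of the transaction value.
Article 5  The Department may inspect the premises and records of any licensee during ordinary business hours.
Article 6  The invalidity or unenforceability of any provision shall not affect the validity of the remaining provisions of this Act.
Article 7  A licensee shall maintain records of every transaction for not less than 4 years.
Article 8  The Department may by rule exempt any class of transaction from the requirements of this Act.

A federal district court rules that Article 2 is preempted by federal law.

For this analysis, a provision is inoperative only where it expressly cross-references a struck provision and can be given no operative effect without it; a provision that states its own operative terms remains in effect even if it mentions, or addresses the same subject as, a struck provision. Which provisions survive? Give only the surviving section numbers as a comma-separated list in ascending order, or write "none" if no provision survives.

1, 4, 5, 6, 7, 8

Article 2 is struck. Article 3 has no operative effect of its own apart from Article 2 and is therefore inoperative. Article 4 mentions Article 2 but its own obligation stands independently of Article 2, so Article 4 is not affected. Article 6 is a severability clause and preserves every provision that can still be given independent effect. The provisions still in force are Article 1, Article 4, Article 5, Article 6, Article 7, and Article 8.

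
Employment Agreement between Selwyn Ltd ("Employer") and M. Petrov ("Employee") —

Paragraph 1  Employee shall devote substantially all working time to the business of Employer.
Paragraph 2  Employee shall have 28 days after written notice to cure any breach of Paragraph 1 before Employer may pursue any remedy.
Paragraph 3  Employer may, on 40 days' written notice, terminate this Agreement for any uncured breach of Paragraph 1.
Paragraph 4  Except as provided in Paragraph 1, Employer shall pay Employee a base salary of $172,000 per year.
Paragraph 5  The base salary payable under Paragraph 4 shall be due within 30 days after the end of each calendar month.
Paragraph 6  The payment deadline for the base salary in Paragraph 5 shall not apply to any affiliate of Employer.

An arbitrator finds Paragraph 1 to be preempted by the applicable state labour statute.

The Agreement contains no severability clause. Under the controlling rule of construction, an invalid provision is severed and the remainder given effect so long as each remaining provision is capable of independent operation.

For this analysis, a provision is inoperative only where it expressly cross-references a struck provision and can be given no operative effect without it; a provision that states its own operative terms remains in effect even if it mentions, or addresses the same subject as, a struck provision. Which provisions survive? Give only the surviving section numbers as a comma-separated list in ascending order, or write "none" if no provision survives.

4, 5, 6

Paragraph 1 is struck. Paragraph 2 merely fixes the cure period for breach of Paragraph 1; with Paragraph 1 gone it has nothing to operate on and falls away. Paragraph 3 operates only by reference to Paragraph 1, so it falls with Paragraph 1. Although Paragraph 4 refers to Paragraph 1, its operative terms do not depend on Paragraph 1, so it remains in effect. With no severability clause, the stated default rule severs what cannot stand and enforces each remaining provision that can operate on its own. The provisions still in force are Paragraph 4, Paragraph 5, and Paragraph 6.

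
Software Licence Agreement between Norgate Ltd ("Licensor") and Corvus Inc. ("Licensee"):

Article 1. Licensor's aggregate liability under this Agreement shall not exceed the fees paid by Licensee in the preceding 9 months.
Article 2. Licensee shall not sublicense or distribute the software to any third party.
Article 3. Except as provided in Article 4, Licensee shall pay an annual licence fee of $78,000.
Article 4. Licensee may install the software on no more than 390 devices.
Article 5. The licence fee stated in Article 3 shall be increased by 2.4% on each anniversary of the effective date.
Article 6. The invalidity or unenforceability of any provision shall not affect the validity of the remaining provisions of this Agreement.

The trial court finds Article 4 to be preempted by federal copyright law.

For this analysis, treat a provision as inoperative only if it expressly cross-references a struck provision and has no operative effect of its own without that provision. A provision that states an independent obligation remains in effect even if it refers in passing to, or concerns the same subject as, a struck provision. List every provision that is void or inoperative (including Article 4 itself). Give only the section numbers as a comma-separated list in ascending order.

4

Article 4 is struck. Article 3 mentions Article 4 but its own obligation stands independently of Article 4, so Article 3 is not affected. No other provision's operative terms depend on Article 4. Article 6 is a severability clause and preserves every provision that can still be given independent effect. Article 1, Article 2, Article 3, Article 5, and Article 6 remain in effect.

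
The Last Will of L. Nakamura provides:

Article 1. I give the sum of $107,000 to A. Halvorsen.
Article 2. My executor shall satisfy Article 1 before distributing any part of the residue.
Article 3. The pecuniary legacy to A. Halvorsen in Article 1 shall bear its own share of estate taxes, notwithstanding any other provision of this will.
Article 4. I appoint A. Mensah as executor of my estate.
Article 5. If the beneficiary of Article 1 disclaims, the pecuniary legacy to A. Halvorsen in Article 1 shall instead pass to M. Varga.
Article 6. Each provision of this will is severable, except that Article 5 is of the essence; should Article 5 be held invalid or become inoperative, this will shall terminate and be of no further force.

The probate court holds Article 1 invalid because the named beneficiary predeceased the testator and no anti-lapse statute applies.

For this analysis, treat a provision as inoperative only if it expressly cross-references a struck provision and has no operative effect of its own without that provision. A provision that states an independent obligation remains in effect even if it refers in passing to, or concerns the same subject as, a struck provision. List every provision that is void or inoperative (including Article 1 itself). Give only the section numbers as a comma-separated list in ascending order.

1, 2, 3, 4, 5, 6

Article 1 is struck. Article 2 has no operative effect of its own apart from Article 1 and is therefore inoperative. Article 3 has no operative effect of its own apart from Article 1 and is therefore inoperative. Article 5 operates only by reference to Article 1, so it falls with Article 1. Article 6 makes Article 5 an essential term, and Article 5 has been rendered inoperative by the cascade; under Article 6, the entire will is therefore void. No provision of the will survives.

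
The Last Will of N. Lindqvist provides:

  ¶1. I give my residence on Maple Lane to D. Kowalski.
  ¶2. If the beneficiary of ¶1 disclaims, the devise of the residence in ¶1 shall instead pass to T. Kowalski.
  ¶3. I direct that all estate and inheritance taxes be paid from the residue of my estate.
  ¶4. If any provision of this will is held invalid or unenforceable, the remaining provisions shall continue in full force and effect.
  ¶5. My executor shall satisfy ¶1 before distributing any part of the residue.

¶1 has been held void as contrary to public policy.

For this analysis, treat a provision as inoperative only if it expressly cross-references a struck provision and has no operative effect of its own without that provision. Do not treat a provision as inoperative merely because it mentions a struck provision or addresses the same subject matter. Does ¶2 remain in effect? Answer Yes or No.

No

¶1 is struck. ¶2 merely fixes the alternative disposition for ¶1; with ¶1 gone it has nothing to operate on and falls away. ¶5 merely fixes the priority direction for ¶1; with ¶1 gone it has nothing to operate on and falls away. ¶4 is a severability clause and preserves every provision that can still be given independent effect. ¶3 and ¶4 remain in effect. ¶2 is among the inoperative provisions, so the answer is no.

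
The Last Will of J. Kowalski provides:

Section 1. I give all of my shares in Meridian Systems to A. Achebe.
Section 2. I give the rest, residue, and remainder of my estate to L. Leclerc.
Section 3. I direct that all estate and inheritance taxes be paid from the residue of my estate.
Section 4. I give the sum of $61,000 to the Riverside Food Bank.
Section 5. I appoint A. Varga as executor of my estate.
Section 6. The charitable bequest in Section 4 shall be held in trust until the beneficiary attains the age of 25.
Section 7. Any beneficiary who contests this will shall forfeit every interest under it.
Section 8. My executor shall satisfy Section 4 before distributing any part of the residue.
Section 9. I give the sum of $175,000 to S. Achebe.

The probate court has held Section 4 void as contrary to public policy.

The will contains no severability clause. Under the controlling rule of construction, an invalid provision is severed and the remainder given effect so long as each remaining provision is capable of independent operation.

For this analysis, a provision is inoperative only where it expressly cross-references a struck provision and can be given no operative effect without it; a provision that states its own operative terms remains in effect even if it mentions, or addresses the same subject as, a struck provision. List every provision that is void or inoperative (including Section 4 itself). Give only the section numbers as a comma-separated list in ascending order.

4, 6, 8

Section 4 is struck. Section 6 has no operative effect of its own apart from Section 4 and is therefore inoperative. The only function of Section 8 is the priority direction for Section 4, so it cannot stand once Section 4 is removed. With no severability clause, the stated default rule severs what cannot stand and enforces each remaining provision that can operate on its own. The provisions still in force are Section 1, Section 2, Section 3, Section 5, Section 7, and Section 9.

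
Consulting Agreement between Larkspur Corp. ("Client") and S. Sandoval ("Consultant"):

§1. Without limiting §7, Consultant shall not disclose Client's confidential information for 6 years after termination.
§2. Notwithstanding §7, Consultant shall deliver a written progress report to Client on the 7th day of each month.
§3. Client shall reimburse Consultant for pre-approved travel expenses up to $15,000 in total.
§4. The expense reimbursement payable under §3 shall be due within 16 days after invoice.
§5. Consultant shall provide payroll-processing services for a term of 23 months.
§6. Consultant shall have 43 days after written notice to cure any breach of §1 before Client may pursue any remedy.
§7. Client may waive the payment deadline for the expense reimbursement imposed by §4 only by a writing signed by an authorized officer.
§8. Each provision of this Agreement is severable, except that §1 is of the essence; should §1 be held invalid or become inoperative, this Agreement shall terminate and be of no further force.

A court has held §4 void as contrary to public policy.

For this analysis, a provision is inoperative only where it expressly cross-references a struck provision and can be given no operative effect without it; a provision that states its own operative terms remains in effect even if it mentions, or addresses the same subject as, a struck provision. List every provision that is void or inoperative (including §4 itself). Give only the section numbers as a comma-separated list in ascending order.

4, 7

§4 is struck. §7 has no operative effect of its own apart from §4 and is therefore inoperative. Although §1 refers to §7, its operative terms do not depend on §7, so it remains in effect. Although §2 refers to §7, its operative terms do not depend on §7, so it remains in effect. §8 makes §1 an essential term, but §1 is unaffected, so the severability proviso in §8 preserves the remaining provisions. The provisions still in force are §1, §2, §3, §5, §6, and §8.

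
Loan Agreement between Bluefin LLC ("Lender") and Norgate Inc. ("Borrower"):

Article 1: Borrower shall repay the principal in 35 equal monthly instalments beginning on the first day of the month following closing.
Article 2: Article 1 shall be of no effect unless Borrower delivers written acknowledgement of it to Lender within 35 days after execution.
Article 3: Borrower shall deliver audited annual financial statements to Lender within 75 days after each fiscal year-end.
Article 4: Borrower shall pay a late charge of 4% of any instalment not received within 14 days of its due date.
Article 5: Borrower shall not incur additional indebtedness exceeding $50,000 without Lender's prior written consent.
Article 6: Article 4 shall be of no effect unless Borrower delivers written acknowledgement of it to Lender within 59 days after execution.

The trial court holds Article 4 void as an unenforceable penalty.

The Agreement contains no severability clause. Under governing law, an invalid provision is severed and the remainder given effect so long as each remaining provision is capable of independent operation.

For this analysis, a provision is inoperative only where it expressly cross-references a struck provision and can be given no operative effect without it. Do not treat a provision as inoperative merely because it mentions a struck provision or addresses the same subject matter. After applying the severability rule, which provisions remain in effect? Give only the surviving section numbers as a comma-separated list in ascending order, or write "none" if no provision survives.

Article 4 is struck. Article 6 has no operative effect of its own apart from Article 4 and is therefore inoperative. With no severability clause, the stated default rule severs what cannot stand and enforces each remaining provision that can operate on its own. The provisions still in force are Article 1, Article 2, Article 3, and Article 5.

1, 2, 3, 5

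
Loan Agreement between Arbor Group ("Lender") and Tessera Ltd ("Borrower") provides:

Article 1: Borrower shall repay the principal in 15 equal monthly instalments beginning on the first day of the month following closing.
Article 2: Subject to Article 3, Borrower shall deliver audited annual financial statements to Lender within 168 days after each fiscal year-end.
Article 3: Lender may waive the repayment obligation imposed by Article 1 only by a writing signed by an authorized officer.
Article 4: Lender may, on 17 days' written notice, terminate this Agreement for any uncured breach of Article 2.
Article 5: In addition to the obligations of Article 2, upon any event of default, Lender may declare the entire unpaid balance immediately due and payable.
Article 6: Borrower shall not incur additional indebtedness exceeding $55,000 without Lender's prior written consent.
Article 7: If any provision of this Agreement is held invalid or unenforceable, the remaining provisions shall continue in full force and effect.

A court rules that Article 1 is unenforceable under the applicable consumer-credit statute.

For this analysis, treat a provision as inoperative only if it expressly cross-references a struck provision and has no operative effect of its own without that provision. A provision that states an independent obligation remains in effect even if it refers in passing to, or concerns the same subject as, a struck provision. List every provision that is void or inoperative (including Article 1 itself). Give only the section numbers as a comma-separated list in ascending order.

Article 1 is struck. Article 3 operates only by reference to Article 1, so it falls with Article 1. Article 2 mentions Article 3 but its own obligation stands independently of Article 3, so Article 2 is not affected. Article 7 is a severability clause and preserves every provision that can still be given independent effect. That leaves Article 2, Article 4, Article 5, Article 6, and Article 7 in effect.

1, 3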